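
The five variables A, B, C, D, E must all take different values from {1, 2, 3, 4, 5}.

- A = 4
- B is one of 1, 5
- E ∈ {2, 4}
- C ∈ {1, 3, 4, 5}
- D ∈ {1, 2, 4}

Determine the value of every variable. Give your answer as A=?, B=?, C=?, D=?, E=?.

A=4, B=5, C=3, D=1, E=2

A has just one choice, so A = 4. Eliminate 4 elsewhere: C, D, E.
E's domain is down to {2}, so E = 2. Strike 2 from D.
D has just one choice, so D = 1. Remove 1 from B, C.
B has just one choice, so B = 5. So C can't be 5.
C's domain is down to {3}, so C = 3.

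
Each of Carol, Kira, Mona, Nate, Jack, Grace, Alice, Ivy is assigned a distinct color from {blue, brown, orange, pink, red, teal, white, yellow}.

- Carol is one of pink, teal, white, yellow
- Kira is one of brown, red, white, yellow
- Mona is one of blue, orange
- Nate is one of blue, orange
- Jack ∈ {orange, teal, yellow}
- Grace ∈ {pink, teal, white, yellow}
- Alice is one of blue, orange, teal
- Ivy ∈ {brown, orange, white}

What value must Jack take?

yellow

The 8 variables draw from only 8 values {blue, brown, orange, pink, red, teal, white, yellow}, so each is used; only Kira can be red, hence Kira = red.
The 7 still-open variables together cover exactly {blue, brown, orange, pink, teal, white, yellow} — 7 values for 7 variables — and brown appears only in Ivy's list, so Ivy = brown.
Mona and Nate share exactly the 2 values {blue, orange}; by pigeonhole those values go to them, so strike blue, orange from Jack, Alice.
Alice must be teal (only option left). Eliminate teal elsewhere: Carol, Jack, Grace.
So Jack = yellow.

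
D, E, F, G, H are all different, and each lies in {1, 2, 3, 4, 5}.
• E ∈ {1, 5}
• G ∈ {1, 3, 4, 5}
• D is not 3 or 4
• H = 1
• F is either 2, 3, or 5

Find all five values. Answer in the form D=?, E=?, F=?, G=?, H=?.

H has just one choice, so H = 1. Eliminate 1 elsewhere: D, E, G.
E's domain is down to {5}, so E = 5. So D, F, G can't be 5.
That leaves D = 2. Eliminate 2 elsewhere: F.
F's domain is down to {3}, so F = 3. So G can't be 3.
That leaves G = 4.

D=2, E=5, F=3, G=4, H=1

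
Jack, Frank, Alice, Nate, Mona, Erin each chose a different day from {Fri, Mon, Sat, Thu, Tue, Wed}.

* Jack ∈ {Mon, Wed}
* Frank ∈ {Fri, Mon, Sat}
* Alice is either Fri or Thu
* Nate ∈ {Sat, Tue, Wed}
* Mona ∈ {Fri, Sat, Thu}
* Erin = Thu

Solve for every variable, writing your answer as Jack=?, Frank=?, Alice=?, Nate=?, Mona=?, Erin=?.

Jack=Wed, Frank=Mon, Alice=Fri, Nate=Tue, Mona=Sat, Erin=Thu

Erin has just one choice, so Erin = Thu. So Alice, Mona can't be Thu.
Alice's domain is down to {Fri}, so Alice = Fri. Eliminate Fri elsewhere: Frank, Mona.
Mona has just one choice, so Mona = Sat. Eliminate Sat elsewhere: Frank, Nate.
Frank has just one choice, so Frank = Mon. Eliminate Mon elsewhere: Jack.
Jack must be Wed (only option left). So Nate can't be Wed.
Nate must be Tue (only option left).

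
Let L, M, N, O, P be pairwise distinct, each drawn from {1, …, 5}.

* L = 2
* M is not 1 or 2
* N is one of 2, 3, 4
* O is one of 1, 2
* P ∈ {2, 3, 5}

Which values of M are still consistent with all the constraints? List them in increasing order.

L must be 2 (only option left). So N, O, P can't be 2.
That leaves O = 1.
No further eliminations apply; M can still be any of 3, 4, 5.

3, 4, 5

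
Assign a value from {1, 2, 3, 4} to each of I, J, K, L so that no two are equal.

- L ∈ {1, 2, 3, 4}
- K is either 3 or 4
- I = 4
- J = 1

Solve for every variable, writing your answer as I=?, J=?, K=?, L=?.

I has just one choice, so I = 4. So K, L can't be 4.
J's domain is down to {1}, so J = 1. Remove 1 from L.
K has just one choice, so K = 3. So L can't be 3.
L has just one choice, so L = 2.

I=4, J=1, K=3, L=2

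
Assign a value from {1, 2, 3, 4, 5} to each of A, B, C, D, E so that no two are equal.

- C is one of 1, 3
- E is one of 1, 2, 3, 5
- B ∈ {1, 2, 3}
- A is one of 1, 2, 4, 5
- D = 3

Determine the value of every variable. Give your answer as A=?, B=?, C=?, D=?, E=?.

D's domain is down to {3}, so D = 3. Eliminate 3 elsewhere: B, C, E.
C must be 1 (only option left). So A, B, E can't be 1.
B's domain is down to {2}, so B = 2. Eliminate 2 elsewhere: A, E.
That leaves E = 5. So A can't be 5.
A has just one choice, so A = 4.

A=4, B=2, C=1, D=3, E=5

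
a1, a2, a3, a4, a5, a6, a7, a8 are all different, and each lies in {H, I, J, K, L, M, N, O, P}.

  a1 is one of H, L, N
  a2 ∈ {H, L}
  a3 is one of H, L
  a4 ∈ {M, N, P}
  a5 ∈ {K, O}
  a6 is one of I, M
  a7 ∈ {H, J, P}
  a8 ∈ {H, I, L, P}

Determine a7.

The 2 variables a2 and a3 are confined to {H, L}, which locks those values in; drop them from a1, a7, a8.
a1's domain is down to {N}, so a1 = N. So a4 can't be N.
a4, a6, a8 between them cover only {I, M, P} — a naked triple. Remove those values from a7.
So a7 = J.

J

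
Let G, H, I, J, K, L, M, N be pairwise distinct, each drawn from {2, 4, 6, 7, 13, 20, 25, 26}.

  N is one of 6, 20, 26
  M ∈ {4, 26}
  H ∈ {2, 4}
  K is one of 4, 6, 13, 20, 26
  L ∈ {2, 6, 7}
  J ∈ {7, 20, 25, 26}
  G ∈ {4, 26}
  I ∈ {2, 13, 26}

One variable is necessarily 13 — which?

I

The 8 variables draw from only 8 values {2, 4, 6, 7, 13, 20, 25, 26}, so each is used; only J can be 25, hence J = 25.
The 7 still-open variables draw from only 7 values {2, 4, 6, 7, 13, 20, 26}, so each is used; only L can be 7, hence L = 7.
G and M share exactly the 2 values {4, 26}; by pigeonhole those values go to them, so strike 4, 26 from H, I, K, N.
H has just one choice, so H = 2. Strike 2 from I.
So 13 goes to I.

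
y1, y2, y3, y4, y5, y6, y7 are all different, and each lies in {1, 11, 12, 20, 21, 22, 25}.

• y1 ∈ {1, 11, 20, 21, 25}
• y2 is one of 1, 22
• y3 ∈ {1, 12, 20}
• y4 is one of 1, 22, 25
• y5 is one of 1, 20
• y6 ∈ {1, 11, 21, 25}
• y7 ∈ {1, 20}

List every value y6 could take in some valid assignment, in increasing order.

11, 21

Among the 7 variables, 12 fits only y3 (and all 7 values in {1, 11, 12, 20, 21, 22, 25} must be used), so y3 = 12.
y5 and y7 between them cover only {1, 20} — a naked pair. Remove those values from y1, y2, y4, y6.
That leaves y2 = 22. Remove 22 from y4.
y4's domain is down to {25}, so y4 = 25. Strike 25 from y1, y6.
No further eliminations apply; y6 can still be any of 11, 21.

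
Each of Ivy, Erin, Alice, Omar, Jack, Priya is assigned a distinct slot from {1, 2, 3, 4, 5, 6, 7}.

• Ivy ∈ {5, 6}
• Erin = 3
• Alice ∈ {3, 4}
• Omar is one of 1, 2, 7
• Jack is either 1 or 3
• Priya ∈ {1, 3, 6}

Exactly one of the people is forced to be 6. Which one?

Erin's domain is down to {3}, so Erin = 3. So Alice, Jack, Priya can't be 3.
Alice's domain is down to {4}, so Alice = 4.
Jack must be 1 (only option left). Strike 1 from Omar, Priya.
So 6 goes to Priya.

Priya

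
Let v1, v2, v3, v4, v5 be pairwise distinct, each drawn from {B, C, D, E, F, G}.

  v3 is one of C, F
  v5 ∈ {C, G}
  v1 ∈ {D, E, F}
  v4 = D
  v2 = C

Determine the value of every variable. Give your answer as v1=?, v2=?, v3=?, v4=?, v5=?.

v2 has just one choice, so v2 = C. Strike C from v3, v5.
v3 has just one choice, so v3 = F. Remove F from v1.
v4 must be D (only option left). Strike D from v1.
v5's domain is down to {G}, so v5 = G.
v1 has just one choice, so v1 = E.

v1=E, v2=C, v3=F, v4=D, v5=G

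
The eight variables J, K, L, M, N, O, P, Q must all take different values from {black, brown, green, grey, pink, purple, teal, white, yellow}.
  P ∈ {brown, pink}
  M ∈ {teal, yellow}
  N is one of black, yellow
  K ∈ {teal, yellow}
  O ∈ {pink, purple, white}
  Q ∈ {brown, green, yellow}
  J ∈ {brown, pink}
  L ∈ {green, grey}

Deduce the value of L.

J and P share exactly the 2 values {brown, pink}; by pigeonhole those values go to them, so strike brown, pink from O, Q.
K and M between them cover only {teal, yellow} — a naked pair. Remove those values from N, Q.
That leaves N = black.
That leaves Q = green. Eliminate green elsewhere: L.
So L = grey.

grey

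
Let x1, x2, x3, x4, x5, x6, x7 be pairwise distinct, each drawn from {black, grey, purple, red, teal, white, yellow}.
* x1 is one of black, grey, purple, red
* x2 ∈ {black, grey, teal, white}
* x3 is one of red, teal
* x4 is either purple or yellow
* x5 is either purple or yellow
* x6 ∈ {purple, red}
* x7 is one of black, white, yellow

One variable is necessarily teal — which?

x3

x4 and x5 share exactly the 2 values {purple, yellow}; by pigeonhole those values go to them, so strike purple, yellow from x1, x6, x7.
x6 must be red (only option left). So x1, x3 can't be red.
So teal goes to x3.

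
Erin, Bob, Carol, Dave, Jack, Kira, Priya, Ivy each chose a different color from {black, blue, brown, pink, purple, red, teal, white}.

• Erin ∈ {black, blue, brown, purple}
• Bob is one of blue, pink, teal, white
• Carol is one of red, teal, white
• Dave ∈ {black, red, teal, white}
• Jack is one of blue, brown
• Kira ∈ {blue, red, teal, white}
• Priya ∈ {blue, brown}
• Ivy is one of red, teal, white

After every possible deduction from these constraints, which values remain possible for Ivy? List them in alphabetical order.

The 8 variables draw from only 8 values {black, blue, brown, pink, purple, red, teal, white}, so each is used; only Bob can be pink, hence Bob = pink.
The 7 still-open variables draw from only 7 values {black, blue, brown, purple, red, teal, white}, so each is used; only Erin can be purple, hence Erin = purple.
Among the 6 still-open variables, black fits only Dave (and all 6 values in {black, blue, brown, red, teal, white} must be used), so Dave = black.
Jack and Priya between them cover only {blue, brown} — a naked pair. Remove those values from Kira.
No further eliminations apply; Ivy can still be any of red, teal, white.

red, teal, white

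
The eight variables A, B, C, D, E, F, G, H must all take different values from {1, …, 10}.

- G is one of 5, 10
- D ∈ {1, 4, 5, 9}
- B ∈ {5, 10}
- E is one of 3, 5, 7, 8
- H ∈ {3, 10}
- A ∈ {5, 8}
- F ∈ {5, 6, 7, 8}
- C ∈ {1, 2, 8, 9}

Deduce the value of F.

6

B and G share exactly the 2 values {5, 10}; by pigeonhole those values go to them, so strike 5, 10 from A, D, E, F, H.
A's domain is down to {8}, so A = 8. Eliminate 8 elsewhere: C, E, F.
That leaves H = 3. Eliminate 3 elsewhere: E.
E's domain is down to {7}, so E = 7. Remove 7 from F.
So F = 6.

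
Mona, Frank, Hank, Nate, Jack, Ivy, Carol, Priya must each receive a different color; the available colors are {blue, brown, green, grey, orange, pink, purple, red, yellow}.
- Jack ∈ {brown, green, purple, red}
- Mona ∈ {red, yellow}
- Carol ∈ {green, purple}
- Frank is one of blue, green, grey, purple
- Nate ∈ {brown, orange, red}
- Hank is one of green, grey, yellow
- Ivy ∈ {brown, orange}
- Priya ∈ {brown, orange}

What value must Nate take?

red

The 8 variables draw from only 8 values {blue, brown, green, grey, orange, purple, red, yellow}, so each is used; only Frank can be blue, hence Frank = blue.
The 7 still-open variables together cover exactly {brown, green, grey, orange, purple, red, yellow} — 7 values for 7 variables — and grey appears only in Hank's list, so Hank = grey.
The 6 still-open variables together cover exactly {brown, green, orange, purple, red, yellow} — 6 values for 6 variables — and yellow appears only in Mona's list, so Mona = yellow.
Ivy and Priya share exactly the 2 values {brown, orange}; by pigeonhole those values go to them, so strike brown, orange from Nate, Jack.
So Nate = red.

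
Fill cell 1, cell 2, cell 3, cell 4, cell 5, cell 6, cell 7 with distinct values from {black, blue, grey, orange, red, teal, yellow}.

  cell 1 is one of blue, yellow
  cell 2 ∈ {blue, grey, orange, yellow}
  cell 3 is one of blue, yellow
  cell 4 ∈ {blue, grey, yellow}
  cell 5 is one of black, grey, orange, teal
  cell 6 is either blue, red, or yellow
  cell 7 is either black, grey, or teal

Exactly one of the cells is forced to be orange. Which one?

cell 2

The 7 variables together cover exactly {black, blue, grey, orange, red, teal, yellow} — 7 values for 7 variables — and red appears only in cell 6's list, so cell 6 = red.
cell 1 and cell 3 share exactly the 2 values {blue, yellow}; by pigeonhole those values go to them, so strike blue, yellow from cell 2, cell 4.
cell 4 must be grey (only option left). Eliminate grey elsewhere: cell 2, cell 5, cell 7.
So orange goes to cell 2.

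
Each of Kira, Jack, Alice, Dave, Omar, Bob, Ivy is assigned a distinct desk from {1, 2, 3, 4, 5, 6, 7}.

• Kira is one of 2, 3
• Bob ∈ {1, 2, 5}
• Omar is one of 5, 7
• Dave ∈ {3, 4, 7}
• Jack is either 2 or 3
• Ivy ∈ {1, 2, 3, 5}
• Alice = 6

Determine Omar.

7

Alice has just one choice, so Alice = 6.
The 6 still-open variables draw from only 6 values {1, 2, 3, 4, 5, 7}, so each is used; only Dave can be 4, hence Dave = 4.
Among the 5 still-open variables, 7 fits only Omar (and all 5 values in {1, 2, 3, 5, 7} must be used), so Omar = 7.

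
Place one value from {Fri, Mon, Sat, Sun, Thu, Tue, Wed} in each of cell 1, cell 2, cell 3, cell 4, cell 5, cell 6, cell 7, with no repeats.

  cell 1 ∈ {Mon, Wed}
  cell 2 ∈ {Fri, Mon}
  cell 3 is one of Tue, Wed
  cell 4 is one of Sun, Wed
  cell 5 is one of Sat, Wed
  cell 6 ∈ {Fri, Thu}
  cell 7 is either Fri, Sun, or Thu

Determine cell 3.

The 7 variables together cover exactly {Fri, Mon, Sat, Sun, Thu, Tue, Wed} — 7 values for 7 variables — and Sat appears only in cell 5's list, so cell 5 = Sat.
The 6 still-open variables draw from only 6 values {Fri, Mon, Sun, Thu, Tue, Wed}, so each is used; only cell 3 can be Tue, hence cell 3 = Tue.

Tue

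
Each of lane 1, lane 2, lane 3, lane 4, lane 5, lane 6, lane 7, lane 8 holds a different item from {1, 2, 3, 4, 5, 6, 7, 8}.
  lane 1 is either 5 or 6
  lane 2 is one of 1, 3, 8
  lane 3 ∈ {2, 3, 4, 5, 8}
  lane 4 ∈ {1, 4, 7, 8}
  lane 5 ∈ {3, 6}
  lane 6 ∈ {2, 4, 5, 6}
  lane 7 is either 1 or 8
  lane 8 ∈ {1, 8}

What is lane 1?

5

The 8 variables draw from only 8 values {1, 2, 3, 4, 5, 6, 7, 8}, so each is used; only lane 4 can be 7, hence lane 4 = 7.
lane 7 and lane 8 share exactly the 2 values {1, 8}; by pigeonhole those values go to them, so strike 1, 8 from lane 2, lane 3.
lane 2's domain is down to {3}, so lane 2 = 3. Strike 3 from lane 3, lane 5.
lane 5 has just one choice, so lane 5 = 6. Strike 6 from lane 1, lane 6.
So lane 1 = 5.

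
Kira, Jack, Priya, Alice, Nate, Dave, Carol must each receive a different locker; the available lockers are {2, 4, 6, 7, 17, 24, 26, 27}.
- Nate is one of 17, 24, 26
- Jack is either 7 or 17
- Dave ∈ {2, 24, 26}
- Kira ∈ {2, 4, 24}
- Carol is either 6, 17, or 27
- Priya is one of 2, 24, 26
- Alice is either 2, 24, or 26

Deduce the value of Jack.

7

The 3 variables Priya, Alice, Dave are confined to {2, 24, 26}, which locks those values in; drop them from Kira, Nate.
Kira's domain is down to {4}, so Kira = 4.
Nate's domain is down to {17}, so Nate = 17. Strike 17 from Jack, Carol.
So Jack = 7.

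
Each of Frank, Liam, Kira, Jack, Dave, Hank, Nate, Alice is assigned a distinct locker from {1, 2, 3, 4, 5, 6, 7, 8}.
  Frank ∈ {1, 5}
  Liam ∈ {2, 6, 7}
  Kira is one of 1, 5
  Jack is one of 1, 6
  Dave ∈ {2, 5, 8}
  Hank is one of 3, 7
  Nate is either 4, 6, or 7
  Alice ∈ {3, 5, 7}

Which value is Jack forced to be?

Among the 8 variables, 4 fits only Nate (and all 8 values in {1, 2, 3, 4, 5, 6, 7, 8} must be used), so Nate = 4.
The 7 still-open variables draw from only 7 values {1, 2, 3, 5, 6, 7, 8}, so each is used; only Dave can be 8, hence Dave = 8.
The 6 still-open variables draw from only 6 values {1, 2, 3, 5, 6, 7}, so each is used; only Liam can be 2, hence Liam = 2.
Among the 5 still-open variables, 6 fits only Jack (and all 5 values in {1, 3, 5, 6, 7} must be used), so Jack = 6.

6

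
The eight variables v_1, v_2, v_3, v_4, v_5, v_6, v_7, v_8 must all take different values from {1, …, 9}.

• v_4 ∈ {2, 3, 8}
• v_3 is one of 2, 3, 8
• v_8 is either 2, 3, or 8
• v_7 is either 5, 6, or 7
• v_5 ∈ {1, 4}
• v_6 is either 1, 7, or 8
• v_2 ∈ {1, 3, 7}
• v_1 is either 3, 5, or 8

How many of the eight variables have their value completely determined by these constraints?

Among the 8 variables, 4 fits only v_5 (and all 8 values in {1, 2, 3, 4, 5, 6, 7, 8} must be used), so v_5 = 4.
The 7 still-open variables draw from only 7 values {1, 2, 3, 5, 6, 7, 8}, so each is used; only v_7 can be 6, hence v_7 = 6.
Among the 6 still-open variables, 5 fits only v_1 (and all 6 values in {1, 2, 3, 5, 7, 8} must be used), so v_1 = 5.
v_3, v_4, v_8 share exactly the 3 values {2, 3, 8}; by pigeonhole those values go to them, so strike 2, 3, 8 from v_2, v_6.
Determined: v_1=5, v_5=4, v_7=6. The other variables each still have more than one consistent value. That makes 3.

3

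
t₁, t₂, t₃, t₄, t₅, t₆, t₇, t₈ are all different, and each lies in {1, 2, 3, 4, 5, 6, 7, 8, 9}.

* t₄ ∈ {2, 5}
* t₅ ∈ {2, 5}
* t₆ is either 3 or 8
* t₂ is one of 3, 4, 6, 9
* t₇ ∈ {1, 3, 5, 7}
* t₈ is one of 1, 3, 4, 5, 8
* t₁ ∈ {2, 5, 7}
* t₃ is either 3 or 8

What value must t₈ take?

4

The 2 variables t₃ and t₆ are confined to {3, 8}, which locks those values in; drop them from t₂, t₇, t₈.
t₄ and t₅ share exactly the 2 values {2, 5}; by pigeonhole those values go to them, so strike 2, 5 from t₁, t₇, t₈.
That leaves t₁ = 7. Eliminate 7 elsewhere: t₇.
t₇ has just one choice, so t₇ = 1. So t₈ can't be 1.
So t₈ = 4.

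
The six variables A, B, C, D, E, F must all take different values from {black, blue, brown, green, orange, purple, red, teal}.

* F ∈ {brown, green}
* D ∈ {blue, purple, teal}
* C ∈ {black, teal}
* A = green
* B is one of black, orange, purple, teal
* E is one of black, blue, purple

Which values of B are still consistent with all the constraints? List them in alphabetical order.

black, orange, purple, teal

A has just one choice, so A = green. Eliminate green elsewhere: F.
F's domain is down to {brown}, so F = brown.
No further eliminations apply; B can still be any of black, orange, purple, teal.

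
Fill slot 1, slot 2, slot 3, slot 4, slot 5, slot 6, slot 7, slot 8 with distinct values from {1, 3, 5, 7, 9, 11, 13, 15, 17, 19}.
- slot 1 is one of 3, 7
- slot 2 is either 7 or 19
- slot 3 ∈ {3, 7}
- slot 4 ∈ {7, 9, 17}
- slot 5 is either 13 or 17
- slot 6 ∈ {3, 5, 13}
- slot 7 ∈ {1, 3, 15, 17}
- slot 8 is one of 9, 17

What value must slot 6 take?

slot 1 and slot 3 share exactly the 2 values {3, 7}; by pigeonhole those values go to them, so strike 3, 7 from slot 2, slot 4, slot 6, slot 7.
slot 2 has just one choice, so slot 2 = 19.
slot 4 and slot 8 between them cover only {9, 17} — a naked pair. Remove those values from slot 5, slot 7.
slot 5 must be 13 (only option left). So slot 6 can't be 13.
So slot 6 = 5.

5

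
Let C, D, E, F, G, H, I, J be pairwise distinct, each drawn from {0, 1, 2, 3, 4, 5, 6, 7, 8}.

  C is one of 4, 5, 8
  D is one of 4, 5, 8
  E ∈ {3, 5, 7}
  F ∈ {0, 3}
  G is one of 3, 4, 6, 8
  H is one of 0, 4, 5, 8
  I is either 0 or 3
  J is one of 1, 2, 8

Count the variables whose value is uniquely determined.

2

F and I share exactly the 2 values {0, 3}; by pigeonhole those values go to them, so strike 0, 3 from E, G, H.
C, D, H between them cover only {4, 5, 8} — a naked triple. Remove those values from E, G, J.
E must be 7 (only option left).
G has just one choice, so G = 6.
Determined: E=7, G=6. The other variables each still have more than one consistent value. That makes 2.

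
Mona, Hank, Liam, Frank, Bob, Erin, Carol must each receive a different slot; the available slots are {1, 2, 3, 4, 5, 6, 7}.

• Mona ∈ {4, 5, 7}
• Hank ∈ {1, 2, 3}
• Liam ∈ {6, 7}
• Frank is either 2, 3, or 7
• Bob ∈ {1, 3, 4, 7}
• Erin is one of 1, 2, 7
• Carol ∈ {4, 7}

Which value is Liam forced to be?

The 7 variables together cover exactly {1, 2, 3, 4, 5, 6, 7} — 7 values for 7 variables — and 5 appears only in Mona's list, so Mona = 5.
The 6 still-open variables together cover exactly {1, 2, 3, 4, 6, 7} — 6 values for 6 variables — and 6 appears only in Liam's list, so Liam = 6.

6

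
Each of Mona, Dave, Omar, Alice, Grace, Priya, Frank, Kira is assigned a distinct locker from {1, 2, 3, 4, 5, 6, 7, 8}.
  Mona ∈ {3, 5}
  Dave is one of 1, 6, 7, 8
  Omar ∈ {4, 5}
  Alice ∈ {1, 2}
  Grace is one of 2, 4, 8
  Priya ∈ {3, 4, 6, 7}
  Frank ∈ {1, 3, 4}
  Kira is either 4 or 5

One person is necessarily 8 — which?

The 2 variables Omar and Kira are confined to {4, 5}, which locks those values in; drop them from Mona, Grace, Priya, Frank.
Mona's domain is down to {3}, so Mona = 3. Remove 3 from Priya, Frank.
Frank must be 1 (only option left). Strike 1 from Dave, Alice.
That leaves Alice = 2. Eliminate 2 elsewhere: Grace.
So 8 goes to Grace.

Grace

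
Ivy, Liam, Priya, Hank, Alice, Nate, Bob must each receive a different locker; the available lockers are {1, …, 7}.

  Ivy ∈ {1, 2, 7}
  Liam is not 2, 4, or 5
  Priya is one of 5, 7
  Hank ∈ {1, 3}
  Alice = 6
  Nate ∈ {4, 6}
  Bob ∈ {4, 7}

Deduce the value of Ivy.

2

Alice's domain is down to {6}, so Alice = 6. Strike 6 from Liam, Nate.
That leaves Nate = 4. So Bob can't be 4.
Bob's domain is down to {7}, so Bob = 7. Remove 7 from Ivy, Liam, Priya.
That leaves Priya = 5.
Among the 3 still-open variables, 2 fits only Ivy (and all 3 values in {1, 2, 3} must be used), so Ivy = 2.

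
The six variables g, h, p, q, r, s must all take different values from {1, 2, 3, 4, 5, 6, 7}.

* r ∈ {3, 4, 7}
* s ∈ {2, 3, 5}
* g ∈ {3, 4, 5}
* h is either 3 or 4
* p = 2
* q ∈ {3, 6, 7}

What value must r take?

p must be 2 (only option left). Eliminate 2 elsewhere: s.
The 5 still-open variables draw from only 5 values {3, 4, 5, 6, 7}, so each is used; only q can be 6, hence q = 6.
The 4 still-open variables draw from only 4 values {3, 4, 5, 7}, so each is used; only r can be 7, hence r = 7.

7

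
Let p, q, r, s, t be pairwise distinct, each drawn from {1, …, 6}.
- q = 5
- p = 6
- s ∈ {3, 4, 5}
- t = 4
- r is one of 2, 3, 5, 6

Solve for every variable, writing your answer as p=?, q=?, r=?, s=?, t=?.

p must be 6 (only option left). Strike 6 from r.
q has just one choice, so q = 5. Eliminate 5 elsewhere: r, s.
t must be 4 (only option left). Eliminate 4 elsewhere: s.
s has just one choice, so s = 3. So r can't be 3.
That leaves r = 2.

p=6, q=5, r=2, s=3, t=4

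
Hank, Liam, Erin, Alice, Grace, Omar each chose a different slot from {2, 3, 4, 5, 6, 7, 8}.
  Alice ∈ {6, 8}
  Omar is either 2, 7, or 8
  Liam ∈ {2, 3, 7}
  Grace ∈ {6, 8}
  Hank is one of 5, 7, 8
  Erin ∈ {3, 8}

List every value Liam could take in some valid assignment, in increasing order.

Among the 6 variables, 5 fits only Hank (and all 6 values in {2, 3, 5, 6, 7, 8} must be used), so Hank = 5.
Alice and Grace share exactly the 2 values {6, 8}; by pigeonhole those values go to them, so strike 6, 8 from Erin, Omar.
Erin must be 3 (only option left). Remove 3 from Liam.
No further eliminations apply; Liam can still be any of 2, 7.

2, 7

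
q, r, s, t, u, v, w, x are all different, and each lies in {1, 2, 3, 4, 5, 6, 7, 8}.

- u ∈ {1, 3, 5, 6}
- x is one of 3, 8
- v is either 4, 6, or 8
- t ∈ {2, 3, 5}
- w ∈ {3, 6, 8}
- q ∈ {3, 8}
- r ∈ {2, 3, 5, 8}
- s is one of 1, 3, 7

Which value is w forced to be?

The 8 variables together cover exactly {1, 2, 3, 4, 5, 6, 7, 8} — 8 values for 8 variables — and 4 appears only in v's list, so v = 4.
The 7 still-open variables draw from only 7 values {1, 2, 3, 5, 6, 7, 8}, so each is used; only s can be 7, hence s = 7.
The 6 still-open variables together cover exactly {1, 2, 3, 5, 6, 8} — 6 values for 6 variables — and 1 appears only in u's list, so u = 1.
The 5 still-open variables draw from only 5 values {2, 3, 5, 6, 8}, so each is used; only w can be 6, hence w = 6.

6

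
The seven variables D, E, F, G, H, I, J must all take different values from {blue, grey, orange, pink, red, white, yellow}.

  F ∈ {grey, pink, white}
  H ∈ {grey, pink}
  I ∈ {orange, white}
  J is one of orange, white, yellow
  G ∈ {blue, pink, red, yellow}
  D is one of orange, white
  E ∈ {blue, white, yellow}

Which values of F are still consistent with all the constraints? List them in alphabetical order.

grey, pink

Among the 7 variables, red fits only G (and all 7 values in {blue, grey, orange, pink, red, white, yellow} must be used), so G = red.
The 6 still-open variables draw from only 6 values {blue, grey, orange, pink, white, yellow}, so each is used; only E can be blue, hence E = blue.
The 5 still-open variables together cover exactly {grey, orange, pink, white, yellow} — 5 values for 5 variables — and yellow appears only in J's list, so J = yellow.
The 2 variables D and I are confined to {orange, white}, which locks those values in; drop them from F.
No further eliminations apply; F can still be any of grey, pink.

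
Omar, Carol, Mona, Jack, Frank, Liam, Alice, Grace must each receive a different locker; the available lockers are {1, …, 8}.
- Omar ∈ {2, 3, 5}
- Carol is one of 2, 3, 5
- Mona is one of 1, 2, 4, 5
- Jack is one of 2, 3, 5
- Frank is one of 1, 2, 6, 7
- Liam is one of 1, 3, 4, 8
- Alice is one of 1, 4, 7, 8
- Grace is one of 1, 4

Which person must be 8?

The 8 variables draw from only 8 values {1, 2, 3, 4, 5, 6, 7, 8}, so each is used; only Frank can be 6, hence Frank = 6.
Among the 7 still-open variables, 7 fits only Alice (and all 7 values in {1, 2, 3, 4, 5, 7, 8} must be used), so Alice = 7.
Among the 6 still-open variables, 8 fits only Liam (and all 6 values in {1, 2, 3, 4, 5, 8} must be used), so Liam = 8.

Liam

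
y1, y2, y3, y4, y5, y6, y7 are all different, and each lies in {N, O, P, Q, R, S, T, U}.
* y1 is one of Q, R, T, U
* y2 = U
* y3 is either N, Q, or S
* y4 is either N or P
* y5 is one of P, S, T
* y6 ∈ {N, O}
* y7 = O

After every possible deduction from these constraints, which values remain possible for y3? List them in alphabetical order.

y2 has just one choice, so y2 = U. Eliminate U elsewhere: y1.
y7's domain is down to {O}, so y7 = O. Eliminate O elsewhere: y6.
That leaves y6 = N. Eliminate N elsewhere: y3, y4.
That leaves y4 = P. Eliminate P elsewhere: y5.
No further eliminations apply; y3 can still be any of Q, S.

Q, S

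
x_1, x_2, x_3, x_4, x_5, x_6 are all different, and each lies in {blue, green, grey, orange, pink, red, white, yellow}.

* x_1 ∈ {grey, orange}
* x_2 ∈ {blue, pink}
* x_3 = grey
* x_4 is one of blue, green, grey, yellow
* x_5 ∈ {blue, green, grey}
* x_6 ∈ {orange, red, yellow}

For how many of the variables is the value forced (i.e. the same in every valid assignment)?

x_3 must be grey (only option left). Strike grey from x_1, x_4, x_5.
x_1 has just one choice, so x_1 = orange. Remove orange from x_6.
Determined: x_1=orange, x_3=grey. The other variables each still have more than one consistent value. That makes 2.

2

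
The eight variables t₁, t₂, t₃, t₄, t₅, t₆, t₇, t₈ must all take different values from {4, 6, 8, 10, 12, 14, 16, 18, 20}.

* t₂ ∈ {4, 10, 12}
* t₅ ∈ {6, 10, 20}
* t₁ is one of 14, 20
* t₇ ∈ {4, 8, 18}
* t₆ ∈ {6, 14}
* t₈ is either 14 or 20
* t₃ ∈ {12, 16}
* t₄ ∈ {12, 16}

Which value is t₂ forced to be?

4

t₁ and t₈ share exactly the 2 values {14, 20}; by pigeonhole those values go to them, so strike 14, 20 from t₅, t₆.
t₆ has just one choice, so t₆ = 6. Strike 6 from t₅.
t₅ must be 10 (only option left). Eliminate 10 elsewhere: t₂.
t₃ and t₄ share exactly the 2 values {12, 16}; by pigeonhole those values go to them, so strike 12, 16 from t₂.
So t₂ = 4.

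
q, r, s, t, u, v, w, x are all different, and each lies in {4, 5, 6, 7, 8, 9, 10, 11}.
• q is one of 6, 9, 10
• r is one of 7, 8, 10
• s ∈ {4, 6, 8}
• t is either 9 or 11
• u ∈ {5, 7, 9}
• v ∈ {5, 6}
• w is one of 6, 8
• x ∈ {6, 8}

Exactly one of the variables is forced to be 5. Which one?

The 8 variables together cover exactly {4, 5, 6, 7, 8, 9, 10, 11} — 8 values for 8 variables — and 4 appears only in s's list, so s = 4.
The 7 still-open variables draw from only 7 values {5, 6, 7, 8, 9, 10, 11}, so each is used; only t can be 11, hence t = 11.
w and x between them cover only {6, 8} — a naked pair. Remove those values from q, r, v.
So 5 goes to v.

v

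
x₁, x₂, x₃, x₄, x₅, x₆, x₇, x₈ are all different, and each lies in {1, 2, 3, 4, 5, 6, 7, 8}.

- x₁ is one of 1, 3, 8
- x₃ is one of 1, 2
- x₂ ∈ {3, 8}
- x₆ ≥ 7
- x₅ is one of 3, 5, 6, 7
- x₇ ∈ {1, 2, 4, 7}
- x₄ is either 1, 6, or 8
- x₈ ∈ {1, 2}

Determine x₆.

The 8 variables together cover exactly {1, 2, 3, 4, 5, 6, 7, 8} — 8 values for 8 variables — and 4 appears only in x₇'s list, so x₇ = 4.
The 7 still-open variables draw from only 7 values {1, 2, 3, 5, 6, 7, 8}, so each is used; only x₅ can be 5, hence x₅ = 5.
The 6 still-open variables together cover exactly {1, 2, 3, 6, 7, 8} — 6 values for 6 variables — and 6 appears only in x₄'s list, so x₄ = 6.
The 5 still-open variables together cover exactly {1, 2, 3, 7, 8} — 5 values for 5 variables — and 7 appears only in x₆'s list, so x₆ = 7.

7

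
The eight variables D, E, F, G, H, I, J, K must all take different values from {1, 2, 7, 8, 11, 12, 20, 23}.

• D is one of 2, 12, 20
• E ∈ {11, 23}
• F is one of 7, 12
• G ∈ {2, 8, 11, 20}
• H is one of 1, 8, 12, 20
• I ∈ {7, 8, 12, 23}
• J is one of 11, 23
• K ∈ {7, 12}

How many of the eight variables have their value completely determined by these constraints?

2

Among the 8 variables, 1 fits only H (and all 8 values in {1, 2, 7, 8, 11, 12, 20, 23} must be used), so H = 1.
The 2 variables E and J are confined to {11, 23}, which locks those values in; drop them from G, I.
The 2 variables F and K are confined to {7, 12}, which locks those values in; drop them from D, I.
That leaves I = 8. Eliminate 8 elsewhere: G.
Determined: H=1, I=8. The other variables each still have more than one consistent value. That makes 2.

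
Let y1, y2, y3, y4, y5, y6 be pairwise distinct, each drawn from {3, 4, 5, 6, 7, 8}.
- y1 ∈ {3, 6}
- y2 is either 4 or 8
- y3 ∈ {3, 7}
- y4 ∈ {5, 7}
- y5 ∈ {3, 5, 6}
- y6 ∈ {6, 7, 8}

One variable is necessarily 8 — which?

y6

The 6 variables together cover exactly {3, 4, 5, 6, 7, 8} — 6 values for 6 variables — and 4 appears only in y2's list, so y2 = 4.
The 5 still-open variables draw from only 5 values {3, 5, 6, 7, 8}, so each is used; only y6 can be 8, hence y6 = 8.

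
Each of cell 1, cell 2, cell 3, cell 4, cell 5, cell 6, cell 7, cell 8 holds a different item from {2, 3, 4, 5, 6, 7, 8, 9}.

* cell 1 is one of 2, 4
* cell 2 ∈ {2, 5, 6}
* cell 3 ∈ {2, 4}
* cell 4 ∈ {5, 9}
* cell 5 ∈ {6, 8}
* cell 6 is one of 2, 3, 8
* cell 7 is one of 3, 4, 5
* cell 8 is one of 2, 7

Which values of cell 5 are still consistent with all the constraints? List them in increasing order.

Among the 8 variables, 7 fits only cell 8 (and all 8 values in {2, 3, 4, 5, 6, 7, 8, 9} must be used), so cell 8 = 7.
Among the 7 still-open variables, 9 fits only cell 4 (and all 7 values in {2, 3, 4, 5, 6, 8, 9} must be used), so cell 4 = 9.
The 2 variables cell 1 and cell 3 are confined to {2, 4}, which locks those values in; drop them from cell 2, cell 6, cell 7.
No further eliminations apply; cell 5 can still be any of 6, 8.

6, 8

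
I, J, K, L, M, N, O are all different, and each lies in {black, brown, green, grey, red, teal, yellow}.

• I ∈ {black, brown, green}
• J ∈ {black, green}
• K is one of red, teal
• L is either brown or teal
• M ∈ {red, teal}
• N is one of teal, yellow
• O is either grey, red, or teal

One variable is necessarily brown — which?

L

Among the 7 variables, grey fits only O (and all 7 values in {black, brown, green, grey, red, teal, yellow} must be used), so O = grey.
Among the 6 still-open variables, yellow fits only N (and all 6 values in {black, brown, green, red, teal, yellow} must be used), so N = yellow.
K and M share exactly the 2 values {red, teal}; by pigeonhole those values go to them, so strike red, teal from L.
So brown goes to L.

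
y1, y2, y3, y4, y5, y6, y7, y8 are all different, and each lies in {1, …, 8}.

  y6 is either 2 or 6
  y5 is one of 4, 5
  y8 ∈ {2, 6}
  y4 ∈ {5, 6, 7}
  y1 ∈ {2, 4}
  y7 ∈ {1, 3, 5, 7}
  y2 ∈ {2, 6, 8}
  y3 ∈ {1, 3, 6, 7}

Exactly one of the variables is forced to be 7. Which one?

y4

The 8 variables draw from only 8 values {1, 2, 3, 4, 5, 6, 7, 8}, so each is used; only y2 can be 8, hence y2 = 8.
y6 and y8 between them cover only {2, 6} — a naked pair. Remove those values from y1, y3, y4.
That leaves y1 = 4. Remove 4 from y5.
y5's domain is down to {5}, so y5 = 5. Strike 5 from y4, y7.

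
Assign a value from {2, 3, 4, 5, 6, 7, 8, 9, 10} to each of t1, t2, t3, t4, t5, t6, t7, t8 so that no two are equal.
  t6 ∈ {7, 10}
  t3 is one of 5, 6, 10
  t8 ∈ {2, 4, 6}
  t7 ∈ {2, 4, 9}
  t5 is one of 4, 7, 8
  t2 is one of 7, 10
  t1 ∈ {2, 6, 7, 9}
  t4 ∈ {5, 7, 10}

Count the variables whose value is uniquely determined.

3

The 8 variables draw from only 8 values {2, 4, 5, 6, 7, 8, 9, 10}, so each is used; only t5 can be 8, hence t5 = 8.
t2 and t6 between them cover only {7, 10} — a naked pair. Remove those values from t1, t3, t4.
t4 has just one choice, so t4 = 5. Remove 5 from t3.
t3 has just one choice, so t3 = 6. Strike 6 from t1, t8.
Determined: t3=6, t4=5, t5=8. The other variables each still have more than one consistent value. That makes 3.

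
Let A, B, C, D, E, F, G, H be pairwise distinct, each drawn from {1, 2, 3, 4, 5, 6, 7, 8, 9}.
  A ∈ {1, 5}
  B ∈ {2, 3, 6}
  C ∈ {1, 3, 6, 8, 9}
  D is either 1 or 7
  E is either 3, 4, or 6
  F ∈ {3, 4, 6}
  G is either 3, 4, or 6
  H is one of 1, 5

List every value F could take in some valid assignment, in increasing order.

A and H between them cover only {1, 5} — a naked pair. Remove those values from C, D.
D has just one choice, so D = 7.
E, F, G between them cover only {3, 4, 6} — a naked triple. Remove those values from B, C.
B has just one choice, so B = 2.
No further eliminations apply; F can still be any of 3, 4, 6.

3, 4, 6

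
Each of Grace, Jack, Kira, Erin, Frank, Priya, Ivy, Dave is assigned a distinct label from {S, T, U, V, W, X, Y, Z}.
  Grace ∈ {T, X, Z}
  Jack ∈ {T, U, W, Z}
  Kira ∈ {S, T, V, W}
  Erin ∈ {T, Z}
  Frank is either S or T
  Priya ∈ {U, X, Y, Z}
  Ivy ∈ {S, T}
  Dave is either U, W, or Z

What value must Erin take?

The 8 variables draw from only 8 values {S, T, U, V, W, X, Y, Z}, so each is used; only Kira can be V, hence Kira = V.
The 7 still-open variables draw from only 7 values {S, T, U, W, X, Y, Z}, so each is used; only Priya can be Y, hence Priya = Y.
The 6 still-open variables draw from only 6 values {S, T, U, W, X, Z}, so each is used; only Grace can be X, hence Grace = X.
Frank and Ivy between them cover only {S, T} — a naked pair. Remove those values from Jack, Erin.
So Erin = Z.

Z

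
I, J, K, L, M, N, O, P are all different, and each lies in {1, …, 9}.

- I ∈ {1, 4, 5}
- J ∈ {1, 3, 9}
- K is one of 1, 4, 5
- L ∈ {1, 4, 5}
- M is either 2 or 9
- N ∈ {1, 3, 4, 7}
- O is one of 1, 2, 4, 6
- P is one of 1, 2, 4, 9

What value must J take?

3

The 8 variables together cover exactly {1, 2, 3, 4, 5, 6, 7, 9} — 8 values for 8 variables — and 6 appears only in O's list, so O = 6.
The 7 still-open variables draw from only 7 values {1, 2, 3, 4, 5, 7, 9}, so each is used; only N can be 7, hence N = 7.
The 6 still-open variables draw from only 6 values {1, 2, 3, 4, 5, 9}, so each is used; only J can be 3, hence J = 3.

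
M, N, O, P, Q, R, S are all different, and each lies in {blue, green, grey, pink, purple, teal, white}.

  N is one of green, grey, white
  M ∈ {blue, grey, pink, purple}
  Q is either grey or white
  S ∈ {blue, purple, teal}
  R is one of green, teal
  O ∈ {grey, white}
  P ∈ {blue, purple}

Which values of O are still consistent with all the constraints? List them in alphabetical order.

grey, white

The 7 variables draw from only 7 values {blue, green, grey, pink, purple, teal, white}, so each is used; only M can be pink, hence M = pink.
O and Q between them cover only {grey, white} — a naked pair. Remove those values from N.
N has just one choice, so N = green. Remove green from R.
R must be teal (only option left). Strike teal from S.
No further eliminations apply; O can still be any of grey, white.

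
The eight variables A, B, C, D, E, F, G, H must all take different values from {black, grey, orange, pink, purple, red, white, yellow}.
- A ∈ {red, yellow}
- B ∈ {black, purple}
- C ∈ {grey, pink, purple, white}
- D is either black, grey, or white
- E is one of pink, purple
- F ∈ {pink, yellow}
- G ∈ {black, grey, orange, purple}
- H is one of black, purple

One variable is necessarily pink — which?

The 8 variables draw from only 8 values {black, grey, orange, pink, purple, red, white, yellow}, so each is used; only G can be orange, hence G = orange.
The 7 still-open variables draw from only 7 values {black, grey, pink, purple, red, white, yellow}, so each is used; only A can be red, hence A = red.
Among the 6 still-open variables, yellow fits only F (and all 6 values in {black, grey, pink, purple, white, yellow} must be used), so F = yellow.
B and H share exactly the 2 values {black, purple}; by pigeonhole those values go to them, so strike black, purple from C, D, E.
So pink goes to E.

E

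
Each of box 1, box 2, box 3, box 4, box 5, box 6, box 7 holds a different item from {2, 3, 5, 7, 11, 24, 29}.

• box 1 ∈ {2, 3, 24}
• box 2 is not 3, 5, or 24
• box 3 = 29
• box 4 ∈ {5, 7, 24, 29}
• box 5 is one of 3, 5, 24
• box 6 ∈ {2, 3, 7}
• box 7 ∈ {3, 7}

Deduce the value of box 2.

11

box 3's domain is down to {29}, so box 3 = 29. Strike 29 from box 2, box 4.
Among the 6 still-open variables, 11 fits only box 2 (and all 6 values in {2, 3, 5, 7, 11, 24} must be used), so box 2 = 11.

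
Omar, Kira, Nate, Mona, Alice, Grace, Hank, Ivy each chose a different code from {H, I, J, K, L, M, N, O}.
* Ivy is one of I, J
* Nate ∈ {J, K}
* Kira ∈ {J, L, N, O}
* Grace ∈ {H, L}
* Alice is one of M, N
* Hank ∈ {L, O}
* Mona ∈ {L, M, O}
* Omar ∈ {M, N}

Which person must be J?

Kira

Among the 8 variables, H fits only Grace (and all 8 values in {H, I, J, K, L, M, N, O} must be used), so Grace = H.
The 7 still-open variables draw from only 7 values {I, J, K, L, M, N, O}, so each is used; only Ivy can be I, hence Ivy = I.
The 6 still-open variables together cover exactly {J, K, L, M, N, O} — 6 values for 6 variables — and K appears only in Nate's list, so Nate = K.
The 5 still-open variables together cover exactly {J, L, M, N, O} — 5 values for 5 variables — and J appears only in Kira's list, so Kira = J.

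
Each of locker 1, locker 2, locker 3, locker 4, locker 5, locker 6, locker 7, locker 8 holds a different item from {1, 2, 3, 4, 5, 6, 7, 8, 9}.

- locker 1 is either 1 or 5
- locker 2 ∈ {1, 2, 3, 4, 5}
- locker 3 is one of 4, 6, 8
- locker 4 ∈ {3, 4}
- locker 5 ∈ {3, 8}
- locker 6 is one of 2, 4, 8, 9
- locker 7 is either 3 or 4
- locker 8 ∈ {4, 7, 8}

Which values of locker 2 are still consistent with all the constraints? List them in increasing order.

locker 4 and locker 7 share exactly the 2 values {3, 4}; by pigeonhole those values go to them, so strike 3, 4 from locker 2, locker 3, locker 5, locker 6, locker 8.
locker 5's domain is down to {8}, so locker 5 = 8. Remove 8 from locker 3, locker 6, locker 8.
locker 8 has just one choice, so locker 8 = 7.
locker 3 has just one choice, so locker 3 = 6.
No further eliminations apply; locker 2 can still be any of 1, 2, 5.

1, 2, 5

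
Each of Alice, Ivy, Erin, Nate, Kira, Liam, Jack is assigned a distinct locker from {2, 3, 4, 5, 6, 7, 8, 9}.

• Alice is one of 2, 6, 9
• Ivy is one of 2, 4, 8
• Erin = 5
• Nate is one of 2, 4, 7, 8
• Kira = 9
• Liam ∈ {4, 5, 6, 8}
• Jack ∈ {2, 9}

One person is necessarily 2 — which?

Jack

Erin must be 5 (only option left). Eliminate 5 elsewhere: Liam.
Kira has just one choice, so Kira = 9. So Alice, Jack can't be 9.
So 2 goes to Jack.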